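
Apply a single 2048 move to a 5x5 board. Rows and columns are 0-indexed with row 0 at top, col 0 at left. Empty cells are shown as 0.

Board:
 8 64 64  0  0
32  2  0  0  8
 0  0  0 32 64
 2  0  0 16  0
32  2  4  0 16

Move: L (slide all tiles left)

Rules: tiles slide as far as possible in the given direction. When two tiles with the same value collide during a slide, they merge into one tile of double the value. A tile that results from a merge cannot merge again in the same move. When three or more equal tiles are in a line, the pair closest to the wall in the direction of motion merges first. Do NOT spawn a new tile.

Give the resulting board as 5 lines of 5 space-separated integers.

Slide left:
row 0: [8, 64, 64, 0, 0] -> [8, 128, 0, 0, 0]
row 1: [32, 2, 0, 0, 8] -> [32, 2, 8, 0, 0]
row 2: [0, 0, 0, 32, 64] -> [32, 64, 0, 0, 0]
row 3: [2, 0, 0, 16, 0] -> [2, 16, 0, 0, 0]
row 4: [32, 2, 4, 0, 16] -> [32, 2, 4, 16, 0]

Answer:   8 128   0   0   0
 32   2   8   0   0
 32  64   0   0   0
  2  16   0   0   0
 32   2   4  16   0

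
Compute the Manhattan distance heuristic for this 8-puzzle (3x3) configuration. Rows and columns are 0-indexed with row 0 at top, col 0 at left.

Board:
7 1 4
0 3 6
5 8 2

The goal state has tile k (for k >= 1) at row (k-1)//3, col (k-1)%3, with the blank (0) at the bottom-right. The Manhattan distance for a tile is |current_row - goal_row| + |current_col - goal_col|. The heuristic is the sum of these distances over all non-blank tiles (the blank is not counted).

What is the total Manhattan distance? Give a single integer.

Answer: 13

Derivation:
Tile 7: at (0,0), goal (2,0), distance |0-2|+|0-0| = 2
Tile 1: at (0,1), goal (0,0), distance |0-0|+|1-0| = 1
Tile 4: at (0,2), goal (1,0), distance |0-1|+|2-0| = 3
Tile 3: at (1,1), goal (0,2), distance |1-0|+|1-2| = 2
Tile 6: at (1,2), goal (1,2), distance |1-1|+|2-2| = 0
Tile 5: at (2,0), goal (1,1), distance |2-1|+|0-1| = 2
Tile 8: at (2,1), goal (2,1), distance |2-2|+|1-1| = 0
Tile 2: at (2,2), goal (0,1), distance |2-0|+|2-1| = 3
Sum: 2 + 1 + 3 + 2 + 0 + 2 + 0 + 3 = 13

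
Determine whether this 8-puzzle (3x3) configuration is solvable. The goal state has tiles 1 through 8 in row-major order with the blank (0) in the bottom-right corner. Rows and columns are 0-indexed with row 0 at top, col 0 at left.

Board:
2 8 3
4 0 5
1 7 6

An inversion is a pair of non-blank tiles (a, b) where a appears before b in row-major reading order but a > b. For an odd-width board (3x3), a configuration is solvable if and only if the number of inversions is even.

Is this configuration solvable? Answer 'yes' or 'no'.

Inversions (pairs i<j in row-major order where tile[i] > tile[j] > 0): 11
11 is odd, so the puzzle is not solvable.

Answer: no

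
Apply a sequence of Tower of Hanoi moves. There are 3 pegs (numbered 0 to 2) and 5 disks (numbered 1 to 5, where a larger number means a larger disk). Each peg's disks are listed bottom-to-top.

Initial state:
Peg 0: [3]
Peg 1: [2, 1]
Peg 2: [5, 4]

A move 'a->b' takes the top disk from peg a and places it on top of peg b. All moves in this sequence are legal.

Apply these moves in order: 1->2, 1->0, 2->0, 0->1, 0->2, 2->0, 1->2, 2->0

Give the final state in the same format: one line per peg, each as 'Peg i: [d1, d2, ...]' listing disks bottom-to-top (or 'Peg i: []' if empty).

After move 1 (1->2):
Peg 0: [3]
Peg 1: [2]
Peg 2: [5, 4, 1]

After move 2 (1->0):
Peg 0: [3, 2]
Peg 1: []
Peg 2: [5, 4, 1]

After move 3 (2->0):
Peg 0: [3, 2, 1]
Peg 1: []
Peg 2: [5, 4]

After move 4 (0->1):
Peg 0: [3, 2]
Peg 1: [1]
Peg 2: [5, 4]

After move 5 (0->2):
Peg 0: [3]
Peg 1: [1]
Peg 2: [5, 4, 2]

After move 6 (2->0):
Peg 0: [3, 2]
Peg 1: [1]
Peg 2: [5, 4]

After move 7 (1->2):
Peg 0: [3, 2]
Peg 1: []
Peg 2: [5, 4, 1]

After move 8 (2->0):
Peg 0: [3, 2, 1]
Peg 1: []
Peg 2: [5, 4]

Answer: Peg 0: [3, 2, 1]
Peg 1: []
Peg 2: [5, 4]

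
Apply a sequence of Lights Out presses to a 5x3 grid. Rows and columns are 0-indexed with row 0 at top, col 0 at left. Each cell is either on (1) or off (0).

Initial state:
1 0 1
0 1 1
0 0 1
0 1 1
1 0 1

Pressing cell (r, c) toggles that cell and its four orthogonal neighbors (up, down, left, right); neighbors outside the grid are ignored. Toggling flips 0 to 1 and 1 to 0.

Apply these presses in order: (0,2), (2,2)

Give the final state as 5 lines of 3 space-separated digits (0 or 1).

Answer: 1 1 0
0 1 1
0 1 0
0 1 0
1 0 1

Derivation:
After press 1 at (0,2):
1 1 0
0 1 0
0 0 1
0 1 1
1 0 1

After press 2 at (2,2):
1 1 0
0 1 1
0 1 0
0 1 0
1 0 1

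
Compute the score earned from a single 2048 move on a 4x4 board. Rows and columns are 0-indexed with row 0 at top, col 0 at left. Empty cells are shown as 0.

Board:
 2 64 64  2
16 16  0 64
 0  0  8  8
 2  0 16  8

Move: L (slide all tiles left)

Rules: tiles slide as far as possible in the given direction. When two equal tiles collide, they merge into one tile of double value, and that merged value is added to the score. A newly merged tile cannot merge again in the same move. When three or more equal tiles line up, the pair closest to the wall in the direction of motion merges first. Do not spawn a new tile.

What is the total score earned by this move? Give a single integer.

Answer: 176

Derivation:
Slide left:
row 0: [2, 64, 64, 2] -> [2, 128, 2, 0]  score +128 (running 128)
row 1: [16, 16, 0, 64] -> [32, 64, 0, 0]  score +32 (running 160)
row 2: [0, 0, 8, 8] -> [16, 0, 0, 0]  score +16 (running 176)
row 3: [2, 0, 16, 8] -> [2, 16, 8, 0]  score +0 (running 176)
Board after move:
  2 128   2   0
 32  64   0   0
 16   0   0   0
  2  16   8   0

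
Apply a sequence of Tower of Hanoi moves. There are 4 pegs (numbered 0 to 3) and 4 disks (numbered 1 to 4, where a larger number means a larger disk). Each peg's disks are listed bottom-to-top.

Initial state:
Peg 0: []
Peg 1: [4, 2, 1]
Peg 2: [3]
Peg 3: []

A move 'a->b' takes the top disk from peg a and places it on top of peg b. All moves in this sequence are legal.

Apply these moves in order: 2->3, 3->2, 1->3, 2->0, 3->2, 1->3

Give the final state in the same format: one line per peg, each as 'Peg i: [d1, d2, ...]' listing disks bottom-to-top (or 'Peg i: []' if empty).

After move 1 (2->3):
Peg 0: []
Peg 1: [4, 2, 1]
Peg 2: []
Peg 3: [3]

After move 2 (3->2):
Peg 0: []
Peg 1: [4, 2, 1]
Peg 2: [3]
Peg 3: []

After move 3 (1->3):
Peg 0: []
Peg 1: [4, 2]
Peg 2: [3]
Peg 3: [1]

After move 4 (2->0):
Peg 0: [3]
Peg 1: [4, 2]
Peg 2: []
Peg 3: [1]

After move 5 (3->2):
Peg 0: [3]
Peg 1: [4, 2]
Peg 2: [1]
Peg 3: []

After move 6 (1->3):
Peg 0: [3]
Peg 1: [4]
Peg 2: [1]
Peg 3: [2]

Answer: Peg 0: [3]
Peg 1: [4]
Peg 2: [1]
Peg 3: [2]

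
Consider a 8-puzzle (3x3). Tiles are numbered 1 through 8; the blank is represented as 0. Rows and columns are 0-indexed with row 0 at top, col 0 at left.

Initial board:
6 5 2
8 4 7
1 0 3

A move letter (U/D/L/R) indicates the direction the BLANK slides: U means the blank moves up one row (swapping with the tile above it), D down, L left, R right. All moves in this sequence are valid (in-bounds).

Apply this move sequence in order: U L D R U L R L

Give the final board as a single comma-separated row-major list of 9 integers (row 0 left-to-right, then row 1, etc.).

Answer: 6, 5, 2, 0, 1, 7, 4, 8, 3

Derivation:
After move 1 (U):
6 5 2
8 0 7
1 4 3

After move 2 (L):
6 5 2
0 8 7
1 4 3

After move 3 (D):
6 5 2
1 8 7
0 4 3

After move 4 (R):
6 5 2
1 8 7
4 0 3

After move 5 (U):
6 5 2
1 0 7
4 8 3

After move 6 (L):
6 5 2
0 1 7
4 8 3

After move 7 (R):
6 5 2
1 0 7
4 8 3

After move 8 (L):
6 5 2
0 1 7
4 8 3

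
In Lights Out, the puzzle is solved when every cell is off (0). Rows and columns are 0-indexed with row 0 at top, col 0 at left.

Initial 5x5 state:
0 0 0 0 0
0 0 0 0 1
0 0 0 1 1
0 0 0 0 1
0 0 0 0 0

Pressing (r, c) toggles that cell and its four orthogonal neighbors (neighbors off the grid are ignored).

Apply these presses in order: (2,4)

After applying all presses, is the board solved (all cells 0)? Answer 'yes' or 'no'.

Answer: yes

Derivation:
After press 1 at (2,4):
0 0 0 0 0
0 0 0 0 0
0 0 0 0 0
0 0 0 0 0
0 0 0 0 0

Lights still on: 0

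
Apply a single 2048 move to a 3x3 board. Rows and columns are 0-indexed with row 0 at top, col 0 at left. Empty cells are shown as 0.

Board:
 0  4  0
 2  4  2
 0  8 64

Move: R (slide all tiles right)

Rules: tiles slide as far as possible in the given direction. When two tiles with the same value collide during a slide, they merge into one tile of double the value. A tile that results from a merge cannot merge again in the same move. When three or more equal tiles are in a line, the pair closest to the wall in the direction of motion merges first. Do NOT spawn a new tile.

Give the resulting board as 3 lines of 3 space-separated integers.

Slide right:
row 0: [0, 4, 0] -> [0, 0, 4]
row 1: [2, 4, 2] -> [2, 4, 2]
row 2: [0, 8, 64] -> [0, 8, 64]

Answer:  0  0  4
 2  4  2
 0  8 64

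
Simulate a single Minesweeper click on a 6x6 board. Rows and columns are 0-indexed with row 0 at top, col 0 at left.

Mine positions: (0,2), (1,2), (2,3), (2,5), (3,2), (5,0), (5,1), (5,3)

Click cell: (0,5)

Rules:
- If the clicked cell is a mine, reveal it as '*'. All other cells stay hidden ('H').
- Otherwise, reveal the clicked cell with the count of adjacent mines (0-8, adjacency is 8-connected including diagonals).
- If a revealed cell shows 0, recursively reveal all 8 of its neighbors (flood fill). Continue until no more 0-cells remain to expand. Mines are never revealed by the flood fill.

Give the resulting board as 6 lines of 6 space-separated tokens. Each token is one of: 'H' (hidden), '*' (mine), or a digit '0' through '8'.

H H H 2 0 0
H H H 3 2 1
H H H H H H
H H H H H H
H H H H H H
H H H H H H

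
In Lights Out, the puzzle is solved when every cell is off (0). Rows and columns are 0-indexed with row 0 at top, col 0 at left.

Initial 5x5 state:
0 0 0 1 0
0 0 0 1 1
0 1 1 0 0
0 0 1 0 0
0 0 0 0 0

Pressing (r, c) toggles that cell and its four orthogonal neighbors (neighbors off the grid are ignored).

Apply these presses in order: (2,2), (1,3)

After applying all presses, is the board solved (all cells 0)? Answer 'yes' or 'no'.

Answer: yes

Derivation:
After press 1 at (2,2):
0 0 0 1 0
0 0 1 1 1
0 0 0 1 0
0 0 0 0 0
0 0 0 0 0

After press 2 at (1,3):
0 0 0 0 0
0 0 0 0 0
0 0 0 0 0
0 0 0 0 0
0 0 0 0 0

Lights still on: 0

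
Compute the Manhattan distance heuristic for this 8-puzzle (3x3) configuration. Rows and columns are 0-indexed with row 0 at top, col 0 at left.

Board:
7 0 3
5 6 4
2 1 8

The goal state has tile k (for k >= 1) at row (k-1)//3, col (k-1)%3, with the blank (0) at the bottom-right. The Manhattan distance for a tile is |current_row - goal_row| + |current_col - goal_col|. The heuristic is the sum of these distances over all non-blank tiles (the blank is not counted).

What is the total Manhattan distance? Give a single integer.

Tile 7: at (0,0), goal (2,0), distance |0-2|+|0-0| = 2
Tile 3: at (0,2), goal (0,2), distance |0-0|+|2-2| = 0
Tile 5: at (1,0), goal (1,1), distance |1-1|+|0-1| = 1
Tile 6: at (1,1), goal (1,2), distance |1-1|+|1-2| = 1
Tile 4: at (1,2), goal (1,0), distance |1-1|+|2-0| = 2
Tile 2: at (2,0), goal (0,1), distance |2-0|+|0-1| = 3
Tile 1: at (2,1), goal (0,0), distance |2-0|+|1-0| = 3
Tile 8: at (2,2), goal (2,1), distance |2-2|+|2-1| = 1
Sum: 2 + 0 + 1 + 1 + 2 + 3 + 3 + 1 = 13

Answer: 13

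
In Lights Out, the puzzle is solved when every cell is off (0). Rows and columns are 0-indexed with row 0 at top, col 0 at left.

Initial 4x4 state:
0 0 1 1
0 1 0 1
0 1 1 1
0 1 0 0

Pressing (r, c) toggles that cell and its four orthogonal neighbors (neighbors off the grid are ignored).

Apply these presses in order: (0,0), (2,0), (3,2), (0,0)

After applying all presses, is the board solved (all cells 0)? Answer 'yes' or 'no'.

Answer: no

Derivation:
After press 1 at (0,0):
1 1 1 1
1 1 0 1
0 1 1 1
0 1 0 0

After press 2 at (2,0):
1 1 1 1
0 1 0 1
1 0 1 1
1 1 0 0

After press 3 at (3,2):
1 1 1 1
0 1 0 1
1 0 0 1
1 0 1 1

After press 4 at (0,0):
0 0 1 1
1 1 0 1
1 0 0 1
1 0 1 1

Lights still on: 10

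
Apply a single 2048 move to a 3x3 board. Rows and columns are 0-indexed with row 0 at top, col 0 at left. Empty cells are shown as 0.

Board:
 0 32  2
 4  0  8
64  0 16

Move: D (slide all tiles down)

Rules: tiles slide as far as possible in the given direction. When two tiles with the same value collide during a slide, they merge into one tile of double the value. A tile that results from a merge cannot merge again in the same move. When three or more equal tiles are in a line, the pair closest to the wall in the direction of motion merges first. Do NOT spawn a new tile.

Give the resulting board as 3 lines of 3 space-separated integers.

Answer:  0  0  2
 4  0  8
64 32 16

Derivation:
Slide down:
col 0: [0, 4, 64] -> [0, 4, 64]
col 1: [32, 0, 0] -> [0, 0, 32]
col 2: [2, 8, 16] -> [2, 8, 16]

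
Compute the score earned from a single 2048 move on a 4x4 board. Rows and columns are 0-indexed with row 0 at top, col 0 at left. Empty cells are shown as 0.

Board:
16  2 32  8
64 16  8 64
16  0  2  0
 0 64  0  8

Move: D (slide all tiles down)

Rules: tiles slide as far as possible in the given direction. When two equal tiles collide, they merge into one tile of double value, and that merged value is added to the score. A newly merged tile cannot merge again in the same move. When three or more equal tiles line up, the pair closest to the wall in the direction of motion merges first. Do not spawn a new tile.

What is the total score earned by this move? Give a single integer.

Answer: 0

Derivation:
Slide down:
col 0: [16, 64, 16, 0] -> [0, 16, 64, 16]  score +0 (running 0)
col 1: [2, 16, 0, 64] -> [0, 2, 16, 64]  score +0 (running 0)
col 2: [32, 8, 2, 0] -> [0, 32, 8, 2]  score +0 (running 0)
col 3: [8, 64, 0, 8] -> [0, 8, 64, 8]  score +0 (running 0)
Board after move:
 0  0  0  0
16  2 32  8
64 16  8 64
16 64  2  8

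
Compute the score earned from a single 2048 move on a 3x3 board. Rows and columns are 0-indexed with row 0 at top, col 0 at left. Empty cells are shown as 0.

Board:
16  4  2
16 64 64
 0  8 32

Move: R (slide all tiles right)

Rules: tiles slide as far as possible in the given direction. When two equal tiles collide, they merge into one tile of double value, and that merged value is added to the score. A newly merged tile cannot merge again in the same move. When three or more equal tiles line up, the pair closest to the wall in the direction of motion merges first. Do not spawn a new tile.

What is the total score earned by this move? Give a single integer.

Answer: 128

Derivation:
Slide right:
row 0: [16, 4, 2] -> [16, 4, 2]  score +0 (running 0)
row 1: [16, 64, 64] -> [0, 16, 128]  score +128 (running 128)
row 2: [0, 8, 32] -> [0, 8, 32]  score +0 (running 128)
Board after move:
 16   4   2
  0  16 128
  0   8  32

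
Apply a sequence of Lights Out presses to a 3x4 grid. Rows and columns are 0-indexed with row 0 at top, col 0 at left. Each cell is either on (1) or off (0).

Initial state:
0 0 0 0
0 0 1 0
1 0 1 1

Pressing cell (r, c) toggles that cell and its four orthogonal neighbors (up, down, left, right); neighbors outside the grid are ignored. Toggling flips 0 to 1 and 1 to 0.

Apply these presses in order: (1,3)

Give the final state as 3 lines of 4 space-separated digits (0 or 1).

After press 1 at (1,3):
0 0 0 1
0 0 0 1
1 0 1 0

Answer: 0 0 0 1
0 0 0 1
1 0 1 0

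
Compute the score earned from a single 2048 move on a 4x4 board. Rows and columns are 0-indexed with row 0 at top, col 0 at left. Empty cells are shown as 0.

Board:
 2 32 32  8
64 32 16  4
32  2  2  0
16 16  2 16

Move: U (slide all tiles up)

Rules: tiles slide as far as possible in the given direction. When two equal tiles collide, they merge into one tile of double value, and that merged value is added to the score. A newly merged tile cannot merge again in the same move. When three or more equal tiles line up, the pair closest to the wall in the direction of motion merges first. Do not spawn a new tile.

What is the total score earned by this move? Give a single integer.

Answer: 68

Derivation:
Slide up:
col 0: [2, 64, 32, 16] -> [2, 64, 32, 16]  score +0 (running 0)
col 1: [32, 32, 2, 16] -> [64, 2, 16, 0]  score +64 (running 64)
col 2: [32, 16, 2, 2] -> [32, 16, 4, 0]  score +4 (running 68)
col 3: [8, 4, 0, 16] -> [8, 4, 16, 0]  score +0 (running 68)
Board after move:
 2 64 32  8
64  2 16  4
32 16  4 16
16  0  0  0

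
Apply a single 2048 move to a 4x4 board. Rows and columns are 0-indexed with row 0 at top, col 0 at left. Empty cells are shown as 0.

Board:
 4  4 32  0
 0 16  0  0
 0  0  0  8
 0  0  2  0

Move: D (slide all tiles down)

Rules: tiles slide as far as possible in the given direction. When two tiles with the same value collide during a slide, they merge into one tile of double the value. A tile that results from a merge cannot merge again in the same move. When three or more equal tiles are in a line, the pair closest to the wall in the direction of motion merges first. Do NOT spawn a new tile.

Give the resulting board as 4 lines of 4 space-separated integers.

Answer:  0  0  0  0
 0  0  0  0
 0  4 32  0
 4 16  2  8

Derivation:
Slide down:
col 0: [4, 0, 0, 0] -> [0, 0, 0, 4]
col 1: [4, 16, 0, 0] -> [0, 0, 4, 16]
col 2: [32, 0, 0, 2] -> [0, 0, 32, 2]
col 3: [0, 0, 8, 0] -> [0, 0, 0, 8]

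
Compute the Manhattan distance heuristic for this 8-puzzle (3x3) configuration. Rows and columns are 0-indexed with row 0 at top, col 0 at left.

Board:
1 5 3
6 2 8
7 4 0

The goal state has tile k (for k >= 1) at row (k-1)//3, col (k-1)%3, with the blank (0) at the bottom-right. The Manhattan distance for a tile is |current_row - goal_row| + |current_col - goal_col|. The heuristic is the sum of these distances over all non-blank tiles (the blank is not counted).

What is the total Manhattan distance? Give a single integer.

Answer: 8

Derivation:
Tile 1: (0,0)->(0,0) = 0
Tile 5: (0,1)->(1,1) = 1
Tile 3: (0,2)->(0,2) = 0
Tile 6: (1,0)->(1,2) = 2
Tile 2: (1,1)->(0,1) = 1
Tile 8: (1,2)->(2,1) = 2
Tile 7: (2,0)->(2,0) = 0
Tile 4: (2,1)->(1,0) = 2
Sum: 0 + 1 + 0 + 2 + 1 + 2 + 0 + 2 = 8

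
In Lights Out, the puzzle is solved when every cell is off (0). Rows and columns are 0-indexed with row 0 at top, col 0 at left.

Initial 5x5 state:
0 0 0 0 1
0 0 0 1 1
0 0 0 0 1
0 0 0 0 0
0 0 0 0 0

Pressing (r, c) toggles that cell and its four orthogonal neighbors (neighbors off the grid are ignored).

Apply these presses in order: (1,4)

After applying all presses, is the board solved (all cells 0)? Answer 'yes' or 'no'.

After press 1 at (1,4):
0 0 0 0 0
0 0 0 0 0
0 0 0 0 0
0 0 0 0 0
0 0 0 0 0

Lights still on: 0

Answer: yes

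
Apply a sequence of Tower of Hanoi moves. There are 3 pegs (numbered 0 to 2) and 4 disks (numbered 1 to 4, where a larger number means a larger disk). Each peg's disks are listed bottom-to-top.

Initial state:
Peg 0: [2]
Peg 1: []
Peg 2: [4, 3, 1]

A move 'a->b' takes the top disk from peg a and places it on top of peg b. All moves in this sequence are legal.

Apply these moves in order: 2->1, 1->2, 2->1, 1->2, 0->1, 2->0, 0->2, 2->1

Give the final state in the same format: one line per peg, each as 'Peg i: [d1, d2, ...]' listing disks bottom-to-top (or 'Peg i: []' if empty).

After move 1 (2->1):
Peg 0: [2]
Peg 1: [1]
Peg 2: [4, 3]

After move 2 (1->2):
Peg 0: [2]
Peg 1: []
Peg 2: [4, 3, 1]

After move 3 (2->1):
Peg 0: [2]
Peg 1: [1]
Peg 2: [4, 3]

After move 4 (1->2):
Peg 0: [2]
Peg 1: []
Peg 2: [4, 3, 1]

After move 5 (0->1):
Peg 0: []
Peg 1: [2]
Peg 2: [4, 3, 1]

After move 6 (2->0):
Peg 0: [1]
Peg 1: [2]
Peg 2: [4, 3]

After move 7 (0->2):
Peg 0: []
Peg 1: [2]
Peg 2: [4, 3, 1]

After move 8 (2->1):
Peg 0: []
Peg 1: [2, 1]
Peg 2: [4, 3]

Answer: Peg 0: []
Peg 1: [2, 1]
Peg 2: [4, 3]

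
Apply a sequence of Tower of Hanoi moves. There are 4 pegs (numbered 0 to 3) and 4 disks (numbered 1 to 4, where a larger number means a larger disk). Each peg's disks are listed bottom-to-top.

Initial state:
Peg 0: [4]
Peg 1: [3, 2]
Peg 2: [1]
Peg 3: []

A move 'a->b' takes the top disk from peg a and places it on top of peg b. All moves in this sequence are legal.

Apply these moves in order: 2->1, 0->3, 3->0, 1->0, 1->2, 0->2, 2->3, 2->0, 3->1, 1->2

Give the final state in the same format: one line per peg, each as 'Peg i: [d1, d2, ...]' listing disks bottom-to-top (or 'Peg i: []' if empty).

Answer: Peg 0: [4, 2]
Peg 1: [3]
Peg 2: [1]
Peg 3: []

Derivation:
After move 1 (2->1):
Peg 0: [4]
Peg 1: [3, 2, 1]
Peg 2: []
Peg 3: []

After move 2 (0->3):
Peg 0: []
Peg 1: [3, 2, 1]
Peg 2: []
Peg 3: [4]

After move 3 (3->0):
Peg 0: [4]
Peg 1: [3, 2, 1]
Peg 2: []
Peg 3: []

After move 4 (1->0):
Peg 0: [4, 1]
Peg 1: [3, 2]
Peg 2: []
Peg 3: []

After move 5 (1->2):
Peg 0: [4, 1]
Peg 1: [3]
Peg 2: [2]
Peg 3: []

After move 6 (0->2):
Peg 0: [4]
Peg 1: [3]
Peg 2: [2, 1]
Peg 3: []

After move 7 (2->3):
Peg 0: [4]
Peg 1: [3]
Peg 2: [2]
Peg 3: [1]

After move 8 (2->0):
Peg 0: [4, 2]
Peg 1: [3]
Peg 2: []
Peg 3: [1]

After move 9 (3->1):
Peg 0: [4, 2]
Peg 1: [3, 1]
Peg 2: []
Peg 3: []

After move 10 (1->2):
Peg 0: [4, 2]
Peg 1: [3]
Peg 2: [1]
Peg 3: []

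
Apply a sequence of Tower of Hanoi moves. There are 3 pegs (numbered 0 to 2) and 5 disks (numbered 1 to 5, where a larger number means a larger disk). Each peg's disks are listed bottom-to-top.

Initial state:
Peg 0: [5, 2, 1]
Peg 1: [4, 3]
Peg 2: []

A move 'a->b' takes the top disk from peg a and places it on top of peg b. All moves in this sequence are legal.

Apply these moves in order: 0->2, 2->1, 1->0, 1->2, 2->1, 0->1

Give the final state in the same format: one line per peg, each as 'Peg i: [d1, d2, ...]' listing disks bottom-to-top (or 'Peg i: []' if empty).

Answer: Peg 0: [5, 2]
Peg 1: [4, 3, 1]
Peg 2: []

Derivation:
After move 1 (0->2):
Peg 0: [5, 2]
Peg 1: [4, 3]
Peg 2: [1]

After move 2 (2->1):
Peg 0: [5, 2]
Peg 1: [4, 3, 1]
Peg 2: []

After move 3 (1->0):
Peg 0: [5, 2, 1]
Peg 1: [4, 3]
Peg 2: []

After move 4 (1->2):
Peg 0: [5, 2, 1]
Peg 1: [4]
Peg 2: [3]

After move 5 (2->1):
Peg 0: [5, 2, 1]
Peg 1: [4, 3]
Peg 2: []

After move 6 (0->1):
Peg 0: [5, 2]
Peg 1: [4, 3, 1]
Peg 2: []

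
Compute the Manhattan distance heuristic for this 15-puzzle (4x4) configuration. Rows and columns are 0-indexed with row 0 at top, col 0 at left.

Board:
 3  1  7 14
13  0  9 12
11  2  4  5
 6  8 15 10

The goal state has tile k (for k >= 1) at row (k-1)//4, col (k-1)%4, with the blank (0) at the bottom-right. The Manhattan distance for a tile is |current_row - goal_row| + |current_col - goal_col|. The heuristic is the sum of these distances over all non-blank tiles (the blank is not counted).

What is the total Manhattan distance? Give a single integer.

Tile 3: at (0,0), goal (0,2), distance |0-0|+|0-2| = 2
Tile 1: at (0,1), goal (0,0), distance |0-0|+|1-0| = 1
Tile 7: at (0,2), goal (1,2), distance |0-1|+|2-2| = 1
Tile 14: at (0,3), goal (3,1), distance |0-3|+|3-1| = 5
Tile 13: at (1,0), goal (3,0), distance |1-3|+|0-0| = 2
Tile 9: at (1,2), goal (2,0), distance |1-2|+|2-0| = 3
Tile 12: at (1,3), goal (2,3), distance |1-2|+|3-3| = 1
Tile 11: at (2,0), goal (2,2), distance |2-2|+|0-2| = 2
Tile 2: at (2,1), goal (0,1), distance |2-0|+|1-1| = 2
Tile 4: at (2,2), goal (0,3), distance |2-0|+|2-3| = 3
Tile 5: at (2,3), goal (1,0), distance |2-1|+|3-0| = 4
Tile 6: at (3,0), goal (1,1), distance |3-1|+|0-1| = 3
Tile 8: at (3,1), goal (1,3), distance |3-1|+|1-3| = 4
Tile 15: at (3,2), goal (3,2), distance |3-3|+|2-2| = 0
Tile 10: at (3,3), goal (2,1), distance |3-2|+|3-1| = 3
Sum: 2 + 1 + 1 + 5 + 2 + 3 + 1 + 2 + 2 + 3 + 4 + 3 + 4 + 0 + 3 = 36

Answer: 36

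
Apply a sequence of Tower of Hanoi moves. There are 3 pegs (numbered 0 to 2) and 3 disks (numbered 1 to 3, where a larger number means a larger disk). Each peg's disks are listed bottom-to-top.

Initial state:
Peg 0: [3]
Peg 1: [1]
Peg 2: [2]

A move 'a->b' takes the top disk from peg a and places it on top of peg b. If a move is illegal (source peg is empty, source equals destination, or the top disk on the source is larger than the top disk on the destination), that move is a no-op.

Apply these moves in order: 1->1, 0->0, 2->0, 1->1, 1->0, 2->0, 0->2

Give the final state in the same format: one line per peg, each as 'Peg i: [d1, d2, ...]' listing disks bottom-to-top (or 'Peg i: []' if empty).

After move 1 (1->1):
Peg 0: [3]
Peg 1: [1]
Peg 2: [2]

After move 2 (0->0):
Peg 0: [3]
Peg 1: [1]
Peg 2: [2]

After move 3 (2->0):
Peg 0: [3, 2]
Peg 1: [1]
Peg 2: []

After move 4 (1->1):
Peg 0: [3, 2]
Peg 1: [1]
Peg 2: []

After move 5 (1->0):
Peg 0: [3, 2, 1]
Peg 1: []
Peg 2: []

After move 6 (2->0):
Peg 0: [3, 2, 1]
Peg 1: []
Peg 2: []

After move 7 (0->2):
Peg 0: [3, 2]
Peg 1: []
Peg 2: [1]

Answer: Peg 0: [3, 2]
Peg 1: []
Peg 2: [1]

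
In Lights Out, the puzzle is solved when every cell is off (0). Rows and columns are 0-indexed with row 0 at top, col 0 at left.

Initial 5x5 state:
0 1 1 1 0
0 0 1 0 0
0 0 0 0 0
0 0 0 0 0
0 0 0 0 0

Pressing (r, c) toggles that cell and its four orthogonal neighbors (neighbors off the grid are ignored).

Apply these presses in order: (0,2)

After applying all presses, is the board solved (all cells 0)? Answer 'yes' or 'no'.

After press 1 at (0,2):
0 0 0 0 0
0 0 0 0 0
0 0 0 0 0
0 0 0 0 0
0 0 0 0 0

Lights still on: 0

Answer: yes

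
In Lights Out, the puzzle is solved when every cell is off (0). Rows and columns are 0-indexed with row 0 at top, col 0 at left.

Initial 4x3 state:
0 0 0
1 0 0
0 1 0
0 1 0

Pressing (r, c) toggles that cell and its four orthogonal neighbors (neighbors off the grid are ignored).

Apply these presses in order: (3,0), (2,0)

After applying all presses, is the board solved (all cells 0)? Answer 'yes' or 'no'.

After press 1 at (3,0):
0 0 0
1 0 0
1 1 0
1 0 0

After press 2 at (2,0):
0 0 0
0 0 0
0 0 0
0 0 0

Lights still on: 0

Answer: yes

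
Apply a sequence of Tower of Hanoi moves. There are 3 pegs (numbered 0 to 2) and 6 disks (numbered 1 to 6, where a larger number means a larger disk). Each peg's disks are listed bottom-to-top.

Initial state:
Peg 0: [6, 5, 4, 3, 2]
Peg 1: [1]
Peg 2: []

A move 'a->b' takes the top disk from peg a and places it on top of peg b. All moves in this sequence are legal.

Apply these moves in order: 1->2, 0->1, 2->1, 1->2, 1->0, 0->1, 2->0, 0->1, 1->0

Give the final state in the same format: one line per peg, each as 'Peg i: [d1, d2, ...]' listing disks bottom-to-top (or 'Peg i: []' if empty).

Answer: Peg 0: [6, 5, 4, 3, 1]
Peg 1: [2]
Peg 2: []

Derivation:
After move 1 (1->2):
Peg 0: [6, 5, 4, 3, 2]
Peg 1: []
Peg 2: [1]

After move 2 (0->1):
Peg 0: [6, 5, 4, 3]
Peg 1: [2]
Peg 2: [1]

After move 3 (2->1):
Peg 0: [6, 5, 4, 3]
Peg 1: [2, 1]
Peg 2: []

After move 4 (1->2):
Peg 0: [6, 5, 4, 3]
Peg 1: [2]
Peg 2: [1]

After move 5 (1->0):
Peg 0: [6, 5, 4, 3, 2]
Peg 1: []
Peg 2: [1]

After move 6 (0->1):
Peg 0: [6, 5, 4, 3]
Peg 1: [2]
Peg 2: [1]

After move 7 (2->0):
Peg 0: [6, 5, 4, 3, 1]
Peg 1: [2]
Peg 2: []

After move 8 (0->1):
Peg 0: [6, 5, 4, 3]
Peg 1: [2, 1]
Peg 2: []

After move 9 (1->0):
Peg 0: [6, 5, 4, 3, 1]
Peg 1: [2]
Peg 2: []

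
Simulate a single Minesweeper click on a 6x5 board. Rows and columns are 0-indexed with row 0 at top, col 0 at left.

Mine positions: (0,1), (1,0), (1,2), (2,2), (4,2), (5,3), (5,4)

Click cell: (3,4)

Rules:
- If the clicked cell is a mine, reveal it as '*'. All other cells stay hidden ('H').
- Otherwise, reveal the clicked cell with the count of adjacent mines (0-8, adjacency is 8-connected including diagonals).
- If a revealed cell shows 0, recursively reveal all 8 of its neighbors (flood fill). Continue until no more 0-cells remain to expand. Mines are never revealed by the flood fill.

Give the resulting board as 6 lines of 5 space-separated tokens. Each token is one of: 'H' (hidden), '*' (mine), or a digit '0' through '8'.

H H H 1 0
H H H 2 0
H H H 2 0
H H H 2 0
H H H 3 2
H H H H H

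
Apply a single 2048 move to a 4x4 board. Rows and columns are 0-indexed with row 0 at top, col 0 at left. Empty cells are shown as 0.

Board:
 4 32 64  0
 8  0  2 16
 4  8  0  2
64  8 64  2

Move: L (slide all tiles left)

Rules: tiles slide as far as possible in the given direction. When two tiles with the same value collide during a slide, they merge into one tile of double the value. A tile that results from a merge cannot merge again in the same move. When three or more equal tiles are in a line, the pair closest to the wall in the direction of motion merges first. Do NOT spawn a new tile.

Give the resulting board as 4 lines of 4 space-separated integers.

Slide left:
row 0: [4, 32, 64, 0] -> [4, 32, 64, 0]
row 1: [8, 0, 2, 16] -> [8, 2, 16, 0]
row 2: [4, 8, 0, 2] -> [4, 8, 2, 0]
row 3: [64, 8, 64, 2] -> [64, 8, 64, 2]

Answer:  4 32 64  0
 8  2 16  0
 4  8  2  0
64  8 64  2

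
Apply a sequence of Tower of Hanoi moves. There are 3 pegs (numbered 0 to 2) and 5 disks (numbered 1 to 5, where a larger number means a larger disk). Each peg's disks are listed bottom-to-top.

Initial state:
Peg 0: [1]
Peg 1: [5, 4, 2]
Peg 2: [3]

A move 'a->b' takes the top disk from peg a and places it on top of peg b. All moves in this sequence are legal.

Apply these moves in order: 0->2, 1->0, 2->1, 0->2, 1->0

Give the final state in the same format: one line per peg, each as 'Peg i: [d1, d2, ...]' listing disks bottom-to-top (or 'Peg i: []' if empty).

Answer: Peg 0: [1]
Peg 1: [5, 4]
Peg 2: [3, 2]

Derivation:
After move 1 (0->2):
Peg 0: []
Peg 1: [5, 4, 2]
Peg 2: [3, 1]

After move 2 (1->0):
Peg 0: [2]
Peg 1: [5, 4]
Peg 2: [3, 1]

After move 3 (2->1):
Peg 0: [2]
Peg 1: [5, 4, 1]
Peg 2: [3]

After move 4 (0->2):
Peg 0: []
Peg 1: [5, 4, 1]
Peg 2: [3, 2]

After move 5 (1->0):
Peg 0: [1]
Peg 1: [5, 4]
Peg 2: [3, 2]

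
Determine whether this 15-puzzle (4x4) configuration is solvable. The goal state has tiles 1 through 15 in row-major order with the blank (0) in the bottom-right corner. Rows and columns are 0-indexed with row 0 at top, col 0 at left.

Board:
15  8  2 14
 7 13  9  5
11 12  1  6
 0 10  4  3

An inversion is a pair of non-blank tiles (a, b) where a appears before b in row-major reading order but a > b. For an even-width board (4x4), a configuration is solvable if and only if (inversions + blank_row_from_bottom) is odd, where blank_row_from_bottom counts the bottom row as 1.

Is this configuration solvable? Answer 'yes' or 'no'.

Inversions: 70
Blank is in row 3 (0-indexed from top), which is row 1 counting from the bottom (bottom = 1).
70 + 1 = 71, which is odd, so the puzzle is solvable.

Answer: yes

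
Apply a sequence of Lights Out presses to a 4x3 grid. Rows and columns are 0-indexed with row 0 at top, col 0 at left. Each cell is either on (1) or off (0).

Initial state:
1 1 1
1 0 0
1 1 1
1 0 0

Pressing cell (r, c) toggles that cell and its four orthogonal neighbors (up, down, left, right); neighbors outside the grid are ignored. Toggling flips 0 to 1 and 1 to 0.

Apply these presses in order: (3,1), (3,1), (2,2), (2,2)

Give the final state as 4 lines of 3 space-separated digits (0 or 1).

Answer: 1 1 1
1 0 0
1 1 1
1 0 0

Derivation:
After press 1 at (3,1):
1 1 1
1 0 0
1 0 1
0 1 1

After press 2 at (3,1):
1 1 1
1 0 0
1 1 1
1 0 0

After press 3 at (2,2):
1 1 1
1 0 1
1 0 0
1 0 1

After press 4 at (2,2):
1 1 1
1 0 0
1 1 1
1 0 0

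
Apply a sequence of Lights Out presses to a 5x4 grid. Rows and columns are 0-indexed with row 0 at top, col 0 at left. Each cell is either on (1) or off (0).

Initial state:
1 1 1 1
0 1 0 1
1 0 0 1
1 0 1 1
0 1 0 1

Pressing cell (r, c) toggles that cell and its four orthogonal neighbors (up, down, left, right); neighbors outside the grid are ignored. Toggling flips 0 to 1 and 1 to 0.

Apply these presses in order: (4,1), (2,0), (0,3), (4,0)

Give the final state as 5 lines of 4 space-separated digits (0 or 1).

After press 1 at (4,1):
1 1 1 1
0 1 0 1
1 0 0 1
1 1 1 1
1 0 1 1

After press 2 at (2,0):
1 1 1 1
1 1 0 1
0 1 0 1
0 1 1 1
1 0 1 1

After press 3 at (0,3):
1 1 0 0
1 1 0 0
0 1 0 1
0 1 1 1
1 0 1 1

After press 4 at (4,0):
1 1 0 0
1 1 0 0
0 1 0 1
1 1 1 1
0 1 1 1

Answer: 1 1 0 0
1 1 0 0
0 1 0 1
1 1 1 1
0 1 1 1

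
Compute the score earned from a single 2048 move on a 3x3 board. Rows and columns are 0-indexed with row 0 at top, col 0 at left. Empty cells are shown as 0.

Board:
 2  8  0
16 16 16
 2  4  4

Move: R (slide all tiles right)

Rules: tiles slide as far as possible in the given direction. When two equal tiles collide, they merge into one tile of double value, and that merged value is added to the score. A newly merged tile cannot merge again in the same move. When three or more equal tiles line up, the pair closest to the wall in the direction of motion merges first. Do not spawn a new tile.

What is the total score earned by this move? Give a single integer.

Slide right:
row 0: [2, 8, 0] -> [0, 2, 8]  score +0 (running 0)
row 1: [16, 16, 16] -> [0, 16, 32]  score +32 (running 32)
row 2: [2, 4, 4] -> [0, 2, 8]  score +8 (running 40)
Board after move:
 0  2  8
 0 16 32
 0  2  8

Answer: 40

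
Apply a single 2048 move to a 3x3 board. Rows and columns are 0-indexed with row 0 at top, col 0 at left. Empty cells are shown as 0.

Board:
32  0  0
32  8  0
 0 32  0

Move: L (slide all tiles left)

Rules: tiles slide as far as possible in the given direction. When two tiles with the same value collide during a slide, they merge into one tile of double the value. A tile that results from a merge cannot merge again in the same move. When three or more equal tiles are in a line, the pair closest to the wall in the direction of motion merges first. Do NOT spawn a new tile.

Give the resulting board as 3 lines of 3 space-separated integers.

Slide left:
row 0: [32, 0, 0] -> [32, 0, 0]
row 1: [32, 8, 0] -> [32, 8, 0]
row 2: [0, 32, 0] -> [32, 0, 0]

Answer: 32  0  0
32  8  0
32  0  0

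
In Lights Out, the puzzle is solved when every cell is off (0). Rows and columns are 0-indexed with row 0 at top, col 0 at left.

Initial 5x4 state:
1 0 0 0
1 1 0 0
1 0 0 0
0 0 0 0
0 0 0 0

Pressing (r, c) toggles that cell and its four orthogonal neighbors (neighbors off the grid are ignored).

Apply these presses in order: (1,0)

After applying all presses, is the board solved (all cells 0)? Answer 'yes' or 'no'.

After press 1 at (1,0):
0 0 0 0
0 0 0 0
0 0 0 0
0 0 0 0
0 0 0 0

Lights still on: 0

Answer: yes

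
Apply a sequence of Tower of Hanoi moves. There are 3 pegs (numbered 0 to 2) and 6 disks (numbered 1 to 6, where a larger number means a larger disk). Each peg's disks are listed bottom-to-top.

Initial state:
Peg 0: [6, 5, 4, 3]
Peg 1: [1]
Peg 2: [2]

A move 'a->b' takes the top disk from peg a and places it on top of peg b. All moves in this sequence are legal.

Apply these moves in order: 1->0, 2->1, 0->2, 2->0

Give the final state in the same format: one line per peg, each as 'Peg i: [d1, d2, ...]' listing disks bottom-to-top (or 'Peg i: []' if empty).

Answer: Peg 0: [6, 5, 4, 3, 1]
Peg 1: [2]
Peg 2: []

Derivation:
After move 1 (1->0):
Peg 0: [6, 5, 4, 3, 1]
Peg 1: []
Peg 2: [2]

After move 2 (2->1):
Peg 0: [6, 5, 4, 3, 1]
Peg 1: [2]
Peg 2: []

After move 3 (0->2):
Peg 0: [6, 5, 4, 3]
Peg 1: [2]
Peg 2: [1]

After move 4 (2->0):
Peg 0: [6, 5, 4, 3, 1]
Peg 1: [2]
Peg 2: []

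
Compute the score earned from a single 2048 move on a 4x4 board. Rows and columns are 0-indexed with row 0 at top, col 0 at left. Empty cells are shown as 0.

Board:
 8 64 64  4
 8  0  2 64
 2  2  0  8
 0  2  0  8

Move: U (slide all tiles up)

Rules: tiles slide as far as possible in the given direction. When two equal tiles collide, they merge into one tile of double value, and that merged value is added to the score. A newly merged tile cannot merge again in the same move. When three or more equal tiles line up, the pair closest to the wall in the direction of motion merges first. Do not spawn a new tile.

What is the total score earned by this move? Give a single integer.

Slide up:
col 0: [8, 8, 2, 0] -> [16, 2, 0, 0]  score +16 (running 16)
col 1: [64, 0, 2, 2] -> [64, 4, 0, 0]  score +4 (running 20)
col 2: [64, 2, 0, 0] -> [64, 2, 0, 0]  score +0 (running 20)
col 3: [4, 64, 8, 8] -> [4, 64, 16, 0]  score +16 (running 36)
Board after move:
16 64 64  4
 2  4  2 64
 0  0  0 16
 0  0  0  0

Answer: 36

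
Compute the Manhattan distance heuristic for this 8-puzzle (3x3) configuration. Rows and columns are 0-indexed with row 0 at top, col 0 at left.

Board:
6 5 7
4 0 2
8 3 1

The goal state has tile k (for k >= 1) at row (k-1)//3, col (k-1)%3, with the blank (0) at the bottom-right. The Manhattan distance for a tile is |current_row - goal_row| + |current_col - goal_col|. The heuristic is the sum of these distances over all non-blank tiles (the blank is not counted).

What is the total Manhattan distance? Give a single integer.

Tile 6: (0,0)->(1,2) = 3
Tile 5: (0,1)->(1,1) = 1
Tile 7: (0,2)->(2,0) = 4
Tile 4: (1,0)->(1,0) = 0
Tile 2: (1,2)->(0,1) = 2
Tile 8: (2,0)->(2,1) = 1
Tile 3: (2,1)->(0,2) = 3
Tile 1: (2,2)->(0,0) = 4
Sum: 3 + 1 + 4 + 0 + 2 + 1 + 3 + 4 = 18

Answer: 18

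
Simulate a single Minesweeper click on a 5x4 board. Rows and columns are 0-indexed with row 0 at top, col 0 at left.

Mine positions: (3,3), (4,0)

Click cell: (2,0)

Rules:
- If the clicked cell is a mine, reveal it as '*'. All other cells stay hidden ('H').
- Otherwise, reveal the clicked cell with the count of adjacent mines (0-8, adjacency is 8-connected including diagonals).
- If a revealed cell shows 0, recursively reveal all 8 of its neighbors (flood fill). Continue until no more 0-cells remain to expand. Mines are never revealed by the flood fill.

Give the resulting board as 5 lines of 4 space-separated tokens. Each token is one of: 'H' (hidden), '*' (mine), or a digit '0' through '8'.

0 0 0 0
0 0 0 0
0 0 1 1
1 1 1 H
H H H H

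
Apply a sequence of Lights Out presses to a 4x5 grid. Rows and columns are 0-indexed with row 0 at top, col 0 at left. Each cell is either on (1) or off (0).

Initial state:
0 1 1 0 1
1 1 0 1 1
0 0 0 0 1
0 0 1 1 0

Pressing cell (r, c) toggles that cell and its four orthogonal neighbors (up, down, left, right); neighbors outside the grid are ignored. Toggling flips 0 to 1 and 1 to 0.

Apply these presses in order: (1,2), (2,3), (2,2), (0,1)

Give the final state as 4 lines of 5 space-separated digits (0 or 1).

After press 1 at (1,2):
0 1 0 0 1
1 0 1 0 1
0 0 1 0 1
0 0 1 1 0

After press 2 at (2,3):
0 1 0 0 1
1 0 1 1 1
0 0 0 1 0
0 0 1 0 0

After press 3 at (2,2):
0 1 0 0 1
1 0 0 1 1
0 1 1 0 0
0 0 0 0 0

After press 4 at (0,1):
1 0 1 0 1
1 1 0 1 1
0 1 1 0 0
0 0 0 0 0

Answer: 1 0 1 0 1
1 1 0 1 1
0 1 1 0 0
0 0 0 0 0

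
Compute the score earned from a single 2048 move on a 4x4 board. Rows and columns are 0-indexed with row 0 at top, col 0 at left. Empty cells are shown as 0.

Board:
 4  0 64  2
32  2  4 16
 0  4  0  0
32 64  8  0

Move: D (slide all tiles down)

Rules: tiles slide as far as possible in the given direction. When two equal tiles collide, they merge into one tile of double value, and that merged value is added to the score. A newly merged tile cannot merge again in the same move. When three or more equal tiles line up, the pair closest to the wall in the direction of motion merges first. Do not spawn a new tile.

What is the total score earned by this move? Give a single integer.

Slide down:
col 0: [4, 32, 0, 32] -> [0, 0, 4, 64]  score +64 (running 64)
col 1: [0, 2, 4, 64] -> [0, 2, 4, 64]  score +0 (running 64)
col 2: [64, 4, 0, 8] -> [0, 64, 4, 8]  score +0 (running 64)
col 3: [2, 16, 0, 0] -> [0, 0, 2, 16]  score +0 (running 64)
Board after move:
 0  0  0  0
 0  2 64  0
 4  4  4  2
64 64  8 16

Answer: 64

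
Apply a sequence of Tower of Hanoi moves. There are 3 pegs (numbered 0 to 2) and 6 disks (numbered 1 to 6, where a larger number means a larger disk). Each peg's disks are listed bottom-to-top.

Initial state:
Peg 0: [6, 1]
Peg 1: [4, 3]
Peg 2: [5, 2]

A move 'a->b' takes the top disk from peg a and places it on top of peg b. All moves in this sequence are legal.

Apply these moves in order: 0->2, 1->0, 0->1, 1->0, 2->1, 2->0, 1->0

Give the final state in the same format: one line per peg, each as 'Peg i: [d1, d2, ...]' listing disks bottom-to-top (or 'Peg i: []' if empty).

Answer: Peg 0: [6, 3, 2, 1]
Peg 1: [4]
Peg 2: [5]

Derivation:
After move 1 (0->2):
Peg 0: [6]
Peg 1: [4, 3]
Peg 2: [5, 2, 1]

After move 2 (1->0):
Peg 0: [6, 3]
Peg 1: [4]
Peg 2: [5, 2, 1]

After move 3 (0->1):
Peg 0: [6]
Peg 1: [4, 3]
Peg 2: [5, 2, 1]

After move 4 (1->0):
Peg 0: [6, 3]
Peg 1: [4]
Peg 2: [5, 2, 1]

After move 5 (2->1):
Peg 0: [6, 3]
Peg 1: [4, 1]
Peg 2: [5, 2]

After move 6 (2->0):
Peg 0: [6, 3, 2]
Peg 1: [4, 1]
Peg 2: [5]

After move 7 (1->0):
Peg 0: [6, 3, 2, 1]
Peg 1: [4]
Peg 2: [5]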